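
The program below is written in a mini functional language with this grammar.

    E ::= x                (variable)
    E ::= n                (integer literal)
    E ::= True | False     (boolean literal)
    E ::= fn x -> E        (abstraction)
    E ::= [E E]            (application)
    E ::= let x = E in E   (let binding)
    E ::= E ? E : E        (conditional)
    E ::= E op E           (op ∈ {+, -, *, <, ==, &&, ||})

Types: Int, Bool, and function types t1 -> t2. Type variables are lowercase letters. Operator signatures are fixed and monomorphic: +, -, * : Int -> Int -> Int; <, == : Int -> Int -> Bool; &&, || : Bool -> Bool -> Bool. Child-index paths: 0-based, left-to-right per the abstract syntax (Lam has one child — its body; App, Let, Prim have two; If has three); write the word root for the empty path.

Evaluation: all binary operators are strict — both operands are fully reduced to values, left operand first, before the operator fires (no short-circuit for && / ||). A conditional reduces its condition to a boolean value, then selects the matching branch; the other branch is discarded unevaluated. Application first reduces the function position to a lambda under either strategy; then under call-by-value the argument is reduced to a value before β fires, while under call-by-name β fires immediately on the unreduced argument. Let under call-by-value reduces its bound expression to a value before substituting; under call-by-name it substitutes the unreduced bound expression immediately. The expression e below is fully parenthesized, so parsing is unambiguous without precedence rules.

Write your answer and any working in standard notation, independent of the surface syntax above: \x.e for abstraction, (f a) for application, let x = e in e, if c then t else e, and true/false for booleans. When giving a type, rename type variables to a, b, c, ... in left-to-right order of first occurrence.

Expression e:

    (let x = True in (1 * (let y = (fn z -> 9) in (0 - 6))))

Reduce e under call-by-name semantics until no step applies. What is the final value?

Answer: -6

Trace:
step 0: (let x = true in (1 * (let y = (\z.9) in (0 - 6))))
step 1: [let@root] (1 * (let y = (\z.9) in (0 - 6)))
step 2: [let@1] (1 * (0 - 6))
step 3: [delta@1] (1 * -6)
step 4: [delta@root] -6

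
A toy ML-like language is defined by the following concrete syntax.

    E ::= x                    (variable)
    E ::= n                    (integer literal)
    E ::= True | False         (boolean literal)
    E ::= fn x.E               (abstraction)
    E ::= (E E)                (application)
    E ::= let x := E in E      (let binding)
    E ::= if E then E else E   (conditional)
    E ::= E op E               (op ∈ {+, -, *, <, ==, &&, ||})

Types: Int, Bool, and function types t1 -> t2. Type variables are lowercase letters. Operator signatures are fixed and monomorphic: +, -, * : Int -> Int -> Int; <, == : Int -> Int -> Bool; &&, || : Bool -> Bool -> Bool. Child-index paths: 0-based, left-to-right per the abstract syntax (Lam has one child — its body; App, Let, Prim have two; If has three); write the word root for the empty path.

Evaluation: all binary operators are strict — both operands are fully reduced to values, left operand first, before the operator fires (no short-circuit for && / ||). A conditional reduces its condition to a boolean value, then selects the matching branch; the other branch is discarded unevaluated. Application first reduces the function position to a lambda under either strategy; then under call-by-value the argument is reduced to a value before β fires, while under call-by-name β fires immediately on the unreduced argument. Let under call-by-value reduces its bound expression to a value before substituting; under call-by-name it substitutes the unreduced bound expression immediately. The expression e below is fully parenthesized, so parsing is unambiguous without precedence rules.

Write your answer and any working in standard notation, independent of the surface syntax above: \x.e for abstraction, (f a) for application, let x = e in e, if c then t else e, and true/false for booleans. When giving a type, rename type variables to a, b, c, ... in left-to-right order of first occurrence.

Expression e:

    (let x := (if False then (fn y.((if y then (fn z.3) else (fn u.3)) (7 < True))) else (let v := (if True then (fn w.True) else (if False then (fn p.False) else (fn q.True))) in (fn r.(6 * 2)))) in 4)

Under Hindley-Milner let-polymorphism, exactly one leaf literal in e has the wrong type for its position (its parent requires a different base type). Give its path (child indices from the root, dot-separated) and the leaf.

Trace:
  unify Bool ~ Bool
y : a
  unify a ~ Bool
\z._ : b -> Int
\u._ : c -> Int
  unify b -> Int ~ c -> Int
  unify b ~ c
  unify Int ~ Int
  unify Int ~ Int
  unify Bool ~ Int
  FAIL: mismatch Bool ~ Int

Answer: 0.1.0.1.1 : true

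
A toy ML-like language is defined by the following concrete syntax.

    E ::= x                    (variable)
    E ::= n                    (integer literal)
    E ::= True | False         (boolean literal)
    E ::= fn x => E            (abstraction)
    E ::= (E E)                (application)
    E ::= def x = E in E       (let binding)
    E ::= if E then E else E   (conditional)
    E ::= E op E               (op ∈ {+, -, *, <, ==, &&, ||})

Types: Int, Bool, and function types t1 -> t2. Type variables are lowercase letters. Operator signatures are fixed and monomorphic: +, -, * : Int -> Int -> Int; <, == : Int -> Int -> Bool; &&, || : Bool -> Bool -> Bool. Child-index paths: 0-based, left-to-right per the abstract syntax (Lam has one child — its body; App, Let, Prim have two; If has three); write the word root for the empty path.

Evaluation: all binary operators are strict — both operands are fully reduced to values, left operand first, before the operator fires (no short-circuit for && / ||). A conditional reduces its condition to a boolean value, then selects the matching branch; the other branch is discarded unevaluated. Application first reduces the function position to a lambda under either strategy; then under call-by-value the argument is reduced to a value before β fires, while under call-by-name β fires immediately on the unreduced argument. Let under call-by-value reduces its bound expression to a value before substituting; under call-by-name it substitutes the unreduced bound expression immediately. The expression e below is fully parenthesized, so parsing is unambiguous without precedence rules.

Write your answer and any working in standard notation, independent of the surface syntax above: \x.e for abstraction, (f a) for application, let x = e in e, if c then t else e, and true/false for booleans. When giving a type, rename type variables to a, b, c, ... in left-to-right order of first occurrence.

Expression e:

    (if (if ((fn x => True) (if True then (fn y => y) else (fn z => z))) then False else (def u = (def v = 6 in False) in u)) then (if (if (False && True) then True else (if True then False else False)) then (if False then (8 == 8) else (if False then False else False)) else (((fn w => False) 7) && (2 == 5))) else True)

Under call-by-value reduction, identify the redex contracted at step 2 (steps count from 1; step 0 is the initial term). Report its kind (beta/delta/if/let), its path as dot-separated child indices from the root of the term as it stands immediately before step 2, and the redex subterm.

Derivation:
step 0: (if (if ((\x.true) (if true then (\y.y) else (\z.z))) then false else (let u = (let v = 6 in false) in u)) then (if (if (false && true) then true else (if true then false else false)) then (if false then (8 == 8) else (if false then false else false)) else (((\w.false) 7) && (2 == 5))) else true)
step 1: [if@0.0.1] (if (if ((\x.true) (\y.y)) then false else (let u = (let v = 6 in false) in u)) then (if (if (false && true) then true else (if true then false else false)) then (if false then (8 == 8) else (if false then false else false)) else (((\w.false) 7) && (2 == 5))) else true)
step 2: [beta@0.0] (if (if true then false else (let u = (let v = 6 in false) in u)) then (if (if (false && true) then true else (if true then false else false)) then (if false then (8 == 8) else (if false then false else false)) else (((\w.false) 7) && (2 == 5))) else true)

Answer: beta at 0.0 : ((\x.true) (\y.y))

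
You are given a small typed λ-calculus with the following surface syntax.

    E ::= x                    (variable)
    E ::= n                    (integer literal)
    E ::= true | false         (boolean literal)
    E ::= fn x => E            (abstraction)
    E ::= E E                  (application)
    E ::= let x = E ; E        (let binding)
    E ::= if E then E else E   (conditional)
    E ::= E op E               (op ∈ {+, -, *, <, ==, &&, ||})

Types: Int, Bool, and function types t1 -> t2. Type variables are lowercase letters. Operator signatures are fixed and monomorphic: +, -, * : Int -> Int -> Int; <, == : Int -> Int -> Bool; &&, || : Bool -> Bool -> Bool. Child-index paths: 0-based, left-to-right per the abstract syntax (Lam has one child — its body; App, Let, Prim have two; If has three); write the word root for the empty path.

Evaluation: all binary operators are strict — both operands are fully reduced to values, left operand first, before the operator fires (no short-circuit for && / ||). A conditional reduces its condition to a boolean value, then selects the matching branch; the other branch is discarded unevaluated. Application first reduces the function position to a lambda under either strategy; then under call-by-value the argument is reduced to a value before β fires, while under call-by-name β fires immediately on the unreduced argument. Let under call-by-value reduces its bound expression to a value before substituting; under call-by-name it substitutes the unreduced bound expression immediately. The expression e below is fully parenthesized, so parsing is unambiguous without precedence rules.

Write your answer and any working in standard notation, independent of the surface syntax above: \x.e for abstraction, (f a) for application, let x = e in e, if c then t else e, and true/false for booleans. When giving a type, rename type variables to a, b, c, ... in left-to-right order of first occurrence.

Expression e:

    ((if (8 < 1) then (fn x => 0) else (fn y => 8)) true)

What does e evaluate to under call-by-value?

Answer: 8

Trace:
step 0: ((if (8 < 1) then (\x.0) else (\y.8)) true)
step 1: [delta@0.0] ((if false then (\x.0) else (\y.8)) true)
step 2: [if@0] ((\y.8) true)
step 3: [beta@root] 8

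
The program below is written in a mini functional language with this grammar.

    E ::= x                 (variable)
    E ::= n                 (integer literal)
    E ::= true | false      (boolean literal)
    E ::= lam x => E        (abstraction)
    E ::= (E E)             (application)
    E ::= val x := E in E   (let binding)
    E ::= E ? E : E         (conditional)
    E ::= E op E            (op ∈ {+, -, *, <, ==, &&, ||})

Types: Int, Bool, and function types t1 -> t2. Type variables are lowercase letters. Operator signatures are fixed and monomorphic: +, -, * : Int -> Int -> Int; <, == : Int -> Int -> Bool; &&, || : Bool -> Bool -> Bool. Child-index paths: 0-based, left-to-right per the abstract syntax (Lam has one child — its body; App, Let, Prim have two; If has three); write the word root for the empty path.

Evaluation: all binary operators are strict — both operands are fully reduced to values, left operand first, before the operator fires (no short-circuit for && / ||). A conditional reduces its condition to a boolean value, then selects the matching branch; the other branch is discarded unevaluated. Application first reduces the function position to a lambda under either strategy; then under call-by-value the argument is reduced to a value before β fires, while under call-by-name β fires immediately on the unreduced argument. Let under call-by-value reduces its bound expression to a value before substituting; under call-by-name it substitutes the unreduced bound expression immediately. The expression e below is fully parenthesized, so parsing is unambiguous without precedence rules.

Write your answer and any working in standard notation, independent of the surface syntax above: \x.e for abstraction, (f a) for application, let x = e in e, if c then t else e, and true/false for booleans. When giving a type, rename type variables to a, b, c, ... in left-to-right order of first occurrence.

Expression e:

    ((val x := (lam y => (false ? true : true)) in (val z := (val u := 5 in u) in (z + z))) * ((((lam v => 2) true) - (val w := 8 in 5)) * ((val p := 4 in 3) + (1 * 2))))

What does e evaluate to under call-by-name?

Working:
step 0: ((let x = (\y.(if false then true else true)) in (let z = (let u = 5 in u) in (z + z))) * ((((\v.2) true) - (let w = 8 in 5)) * ((let p = 4 in 3) + (1 * 2))))
step 1: [let@0] ((let z = (let u = 5 in u) in (z + z)) * ((((\v.2) true) - (let w = 8 in 5)) * ((let p = 4 in 3) + (1 * 2))))
step 2: [let@0] (((let u = 5 in u) + (let u = 5 in u)) * ((((\v.2) true) - (let w = 8 in 5)) * ((let p = 4 in 3) + (1 * 2))))
step 3: [let@0.0] ((5 + (let u = 5 in u)) * ((((\v.2) true) - (let w = 8 in 5)) * ((let p = 4 in 3) + (1 * 2))))
step 4: [let@0.1] ((5 + 5) * ((((\v.2) true) - (let w = 8 in 5)) * ((let p = 4 in 3) + (1 * 2))))
step 5: [delta@0] (10 * ((((\v.2) true) - (let w = 8 in 5)) * ((let p = 4 in 3) + (1 * 2))))
step 6: [beta@1.0.0] (10 * ((2 - (let w = 8 in 5)) * ((let p = 4 in 3) + (1 * 2))))
step 7: [let@1.0.1] (10 * ((2 - 5) * ((let p = 4 in 3) + (1 * 2))))
step 8: [delta@1.0] (10 * (-3 * ((let p = 4 in 3) + (1 * 2))))
step 9: [let@1.1.0] (10 * (-3 * (3 + (1 * 2))))
step 10: [delta@1.1.1] (10 * (-3 * (3 + 2)))
step 11: [delta@1.1] (10 * (-3 * 5))
step 12: [delta@1] (10 * -15)
step 13: [delta@root] -150

Answer: -150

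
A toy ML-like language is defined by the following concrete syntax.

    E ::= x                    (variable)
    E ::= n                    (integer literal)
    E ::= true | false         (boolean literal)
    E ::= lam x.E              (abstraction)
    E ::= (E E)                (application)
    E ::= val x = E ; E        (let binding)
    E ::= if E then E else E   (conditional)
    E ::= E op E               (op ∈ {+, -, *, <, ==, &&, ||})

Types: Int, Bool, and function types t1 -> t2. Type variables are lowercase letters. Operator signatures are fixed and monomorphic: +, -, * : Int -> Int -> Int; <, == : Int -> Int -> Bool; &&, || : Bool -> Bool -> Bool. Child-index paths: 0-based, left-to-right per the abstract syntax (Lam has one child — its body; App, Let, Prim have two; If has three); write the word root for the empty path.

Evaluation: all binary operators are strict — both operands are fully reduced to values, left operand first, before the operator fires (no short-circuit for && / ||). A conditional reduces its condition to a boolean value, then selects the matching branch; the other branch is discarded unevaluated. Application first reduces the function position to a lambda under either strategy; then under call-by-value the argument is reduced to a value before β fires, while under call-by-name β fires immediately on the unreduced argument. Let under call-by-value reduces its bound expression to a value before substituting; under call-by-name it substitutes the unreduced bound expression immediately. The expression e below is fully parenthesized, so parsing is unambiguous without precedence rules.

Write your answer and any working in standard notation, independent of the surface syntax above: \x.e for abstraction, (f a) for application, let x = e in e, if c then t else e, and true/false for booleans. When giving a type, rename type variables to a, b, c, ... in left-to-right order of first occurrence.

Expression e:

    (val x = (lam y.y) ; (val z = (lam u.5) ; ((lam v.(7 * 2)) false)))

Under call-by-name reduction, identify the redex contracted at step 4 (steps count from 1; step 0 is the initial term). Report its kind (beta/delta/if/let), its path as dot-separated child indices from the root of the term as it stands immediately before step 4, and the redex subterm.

Working:
step 0: (let x = (\y.y) in (let z = (\u.5) in ((\v.(7 * 2)) false)))
step 1: [let@root] (let z = (\u.5) in ((\v.(7 * 2)) false))
step 2: [let@root] ((\v.(7 * 2)) false)
step 3: [beta@root] (7 * 2)
step 4: [delta@root] 14

Answer: delta at root : (7 * 2)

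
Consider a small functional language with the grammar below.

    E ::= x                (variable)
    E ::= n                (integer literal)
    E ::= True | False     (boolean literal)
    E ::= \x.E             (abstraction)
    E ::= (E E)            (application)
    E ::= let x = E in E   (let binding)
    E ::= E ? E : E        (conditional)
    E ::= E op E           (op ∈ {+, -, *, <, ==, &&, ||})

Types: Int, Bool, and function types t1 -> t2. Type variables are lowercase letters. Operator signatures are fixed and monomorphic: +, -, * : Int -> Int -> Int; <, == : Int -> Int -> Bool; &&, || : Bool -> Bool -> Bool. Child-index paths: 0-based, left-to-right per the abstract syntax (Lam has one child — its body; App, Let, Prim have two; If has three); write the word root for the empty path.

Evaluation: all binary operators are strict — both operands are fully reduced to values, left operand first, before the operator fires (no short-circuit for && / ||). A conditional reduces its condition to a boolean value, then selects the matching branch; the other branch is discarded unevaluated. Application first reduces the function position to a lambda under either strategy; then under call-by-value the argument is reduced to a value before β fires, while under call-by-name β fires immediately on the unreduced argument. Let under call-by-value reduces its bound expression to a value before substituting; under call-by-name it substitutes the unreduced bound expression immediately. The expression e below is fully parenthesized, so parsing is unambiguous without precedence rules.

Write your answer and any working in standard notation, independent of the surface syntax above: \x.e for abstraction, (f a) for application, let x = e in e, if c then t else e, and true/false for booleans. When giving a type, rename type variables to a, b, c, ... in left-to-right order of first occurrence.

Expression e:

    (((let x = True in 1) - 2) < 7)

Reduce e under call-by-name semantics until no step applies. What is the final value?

Trace:
step 0: (((let x = true in 1) - 2) < 7)
step 1: [let@0.0] ((1 - 2) < 7)
step 2: [delta@0] (-1 < 7)
step 3: [delta@root] true

Answer: true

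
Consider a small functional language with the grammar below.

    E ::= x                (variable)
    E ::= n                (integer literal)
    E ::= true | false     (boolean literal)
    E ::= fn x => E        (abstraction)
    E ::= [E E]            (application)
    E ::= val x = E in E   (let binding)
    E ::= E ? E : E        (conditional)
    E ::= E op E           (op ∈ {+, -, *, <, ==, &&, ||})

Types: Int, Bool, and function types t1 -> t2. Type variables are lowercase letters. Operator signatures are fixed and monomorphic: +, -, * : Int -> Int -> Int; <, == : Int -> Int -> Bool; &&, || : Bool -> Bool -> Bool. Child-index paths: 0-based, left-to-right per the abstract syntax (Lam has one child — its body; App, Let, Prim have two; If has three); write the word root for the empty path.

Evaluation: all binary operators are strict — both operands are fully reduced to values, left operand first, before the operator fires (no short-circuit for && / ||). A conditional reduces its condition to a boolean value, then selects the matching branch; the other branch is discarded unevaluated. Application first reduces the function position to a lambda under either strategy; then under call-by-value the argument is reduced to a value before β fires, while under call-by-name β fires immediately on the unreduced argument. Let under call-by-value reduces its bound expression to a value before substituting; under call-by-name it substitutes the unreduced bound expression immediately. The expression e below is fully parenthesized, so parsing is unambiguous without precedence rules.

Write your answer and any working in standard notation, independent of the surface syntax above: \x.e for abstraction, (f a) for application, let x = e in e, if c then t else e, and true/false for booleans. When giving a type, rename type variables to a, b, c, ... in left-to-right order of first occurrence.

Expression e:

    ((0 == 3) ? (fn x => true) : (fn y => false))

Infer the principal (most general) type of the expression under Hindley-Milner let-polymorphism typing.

Answer: a -> Bool

Working:
  unify Int ~ Int
  unify Int ~ Int
  unify Bool ~ Bool
\x._ : a -> Bool
\y._ : b -> Bool
  unify a -> Bool ~ b -> Bool
  unify a ~ b
  unify Bool ~ Bool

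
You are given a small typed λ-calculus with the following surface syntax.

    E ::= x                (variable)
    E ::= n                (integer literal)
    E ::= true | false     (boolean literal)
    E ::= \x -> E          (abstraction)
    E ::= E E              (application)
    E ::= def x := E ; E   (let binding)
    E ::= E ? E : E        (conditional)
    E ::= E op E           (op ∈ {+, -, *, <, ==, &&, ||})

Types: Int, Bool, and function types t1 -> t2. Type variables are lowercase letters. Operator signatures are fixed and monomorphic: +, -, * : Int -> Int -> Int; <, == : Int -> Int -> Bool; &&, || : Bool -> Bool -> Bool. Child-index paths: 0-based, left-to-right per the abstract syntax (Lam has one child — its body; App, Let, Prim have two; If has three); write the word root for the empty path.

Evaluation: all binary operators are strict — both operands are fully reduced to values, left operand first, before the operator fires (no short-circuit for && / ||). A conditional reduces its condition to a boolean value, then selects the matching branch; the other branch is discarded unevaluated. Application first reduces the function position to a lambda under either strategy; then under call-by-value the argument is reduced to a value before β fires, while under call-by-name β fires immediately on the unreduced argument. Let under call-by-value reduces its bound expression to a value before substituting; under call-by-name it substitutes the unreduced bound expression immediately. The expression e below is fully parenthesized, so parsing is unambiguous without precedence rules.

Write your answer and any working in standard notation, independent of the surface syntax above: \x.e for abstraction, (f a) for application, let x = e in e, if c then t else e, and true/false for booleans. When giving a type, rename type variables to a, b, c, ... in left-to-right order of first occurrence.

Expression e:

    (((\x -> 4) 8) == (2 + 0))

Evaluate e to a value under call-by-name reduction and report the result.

Derivation:
step 0: (((\x.4) 8) == (2 + 0))
step 1: [beta@0] (4 == (2 + 0))
step 2: [delta@1] (4 == 2)
step 3: [delta@root] false

Answer: false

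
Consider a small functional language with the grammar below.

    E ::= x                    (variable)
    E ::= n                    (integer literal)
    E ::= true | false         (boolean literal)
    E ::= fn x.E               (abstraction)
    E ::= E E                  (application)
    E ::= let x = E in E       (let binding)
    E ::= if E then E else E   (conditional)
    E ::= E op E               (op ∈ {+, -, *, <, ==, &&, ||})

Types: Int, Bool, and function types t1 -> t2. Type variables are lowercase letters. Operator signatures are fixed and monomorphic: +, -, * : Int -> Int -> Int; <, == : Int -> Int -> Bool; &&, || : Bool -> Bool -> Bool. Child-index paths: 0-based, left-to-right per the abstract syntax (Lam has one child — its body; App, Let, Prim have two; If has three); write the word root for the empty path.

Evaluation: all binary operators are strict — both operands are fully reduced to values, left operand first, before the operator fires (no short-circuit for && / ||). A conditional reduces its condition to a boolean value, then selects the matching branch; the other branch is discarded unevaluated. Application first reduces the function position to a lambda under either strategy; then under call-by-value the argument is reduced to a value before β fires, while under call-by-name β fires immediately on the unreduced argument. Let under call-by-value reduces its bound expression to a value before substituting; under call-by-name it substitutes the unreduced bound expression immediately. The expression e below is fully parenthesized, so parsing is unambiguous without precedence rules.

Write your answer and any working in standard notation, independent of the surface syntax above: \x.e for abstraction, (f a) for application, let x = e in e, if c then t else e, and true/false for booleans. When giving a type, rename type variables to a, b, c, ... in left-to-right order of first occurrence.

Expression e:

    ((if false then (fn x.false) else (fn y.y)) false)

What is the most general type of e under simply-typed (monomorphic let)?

Answer: Bool

Derivation:
  unify Bool ~ Bool
\x._ : a -> Bool
y : b
\y._ : b -> b
  unify a -> Bool ~ b -> b
  unify a ~ b
  unify Bool ~ b
  unify Bool -> Bool ~ Bool -> c
  unify Bool ~ Bool
  unify Bool ~ c
_ _ : Bool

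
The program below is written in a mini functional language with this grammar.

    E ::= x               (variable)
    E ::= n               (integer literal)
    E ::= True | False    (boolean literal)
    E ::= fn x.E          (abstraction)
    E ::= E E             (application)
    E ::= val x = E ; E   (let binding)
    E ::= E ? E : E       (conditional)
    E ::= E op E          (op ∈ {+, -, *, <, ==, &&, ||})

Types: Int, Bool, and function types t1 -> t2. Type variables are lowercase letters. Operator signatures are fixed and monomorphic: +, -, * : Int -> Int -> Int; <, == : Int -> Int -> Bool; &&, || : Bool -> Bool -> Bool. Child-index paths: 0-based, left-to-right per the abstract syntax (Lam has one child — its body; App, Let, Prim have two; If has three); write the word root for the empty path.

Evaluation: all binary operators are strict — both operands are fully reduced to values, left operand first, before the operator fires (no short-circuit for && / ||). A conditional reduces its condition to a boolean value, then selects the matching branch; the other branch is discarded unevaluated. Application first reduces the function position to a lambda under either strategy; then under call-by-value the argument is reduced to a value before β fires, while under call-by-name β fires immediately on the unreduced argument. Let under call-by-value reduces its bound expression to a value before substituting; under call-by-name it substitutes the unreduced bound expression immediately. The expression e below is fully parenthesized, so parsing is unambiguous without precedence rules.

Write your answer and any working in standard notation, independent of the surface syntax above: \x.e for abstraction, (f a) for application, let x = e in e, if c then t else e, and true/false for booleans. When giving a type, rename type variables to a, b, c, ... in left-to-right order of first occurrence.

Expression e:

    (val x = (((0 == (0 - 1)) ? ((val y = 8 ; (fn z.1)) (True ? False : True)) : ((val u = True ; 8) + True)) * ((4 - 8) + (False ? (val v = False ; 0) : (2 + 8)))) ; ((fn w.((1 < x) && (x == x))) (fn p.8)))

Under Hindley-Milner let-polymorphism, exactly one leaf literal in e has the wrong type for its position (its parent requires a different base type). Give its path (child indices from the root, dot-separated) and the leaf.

Answer: 0.0.2.1 : true

Trace:
  unify Int ~ Int
  unify Int ~ Int
  unify Int ~ Int
  unify Int ~ Int
  unify Bool ~ Bool
let y : Int
\z._ : a -> Int
  unify Bool ~ Bool
  unify Bool ~ Bool
  unify a -> Int ~ Bool -> b
  unify a ~ Bool
  unify Int ~ b
_ _ : Int
let u : Bool
  unify Int ~ Int
  unify Bool ~ Int
  FAIL: mismatch Bool ~ Int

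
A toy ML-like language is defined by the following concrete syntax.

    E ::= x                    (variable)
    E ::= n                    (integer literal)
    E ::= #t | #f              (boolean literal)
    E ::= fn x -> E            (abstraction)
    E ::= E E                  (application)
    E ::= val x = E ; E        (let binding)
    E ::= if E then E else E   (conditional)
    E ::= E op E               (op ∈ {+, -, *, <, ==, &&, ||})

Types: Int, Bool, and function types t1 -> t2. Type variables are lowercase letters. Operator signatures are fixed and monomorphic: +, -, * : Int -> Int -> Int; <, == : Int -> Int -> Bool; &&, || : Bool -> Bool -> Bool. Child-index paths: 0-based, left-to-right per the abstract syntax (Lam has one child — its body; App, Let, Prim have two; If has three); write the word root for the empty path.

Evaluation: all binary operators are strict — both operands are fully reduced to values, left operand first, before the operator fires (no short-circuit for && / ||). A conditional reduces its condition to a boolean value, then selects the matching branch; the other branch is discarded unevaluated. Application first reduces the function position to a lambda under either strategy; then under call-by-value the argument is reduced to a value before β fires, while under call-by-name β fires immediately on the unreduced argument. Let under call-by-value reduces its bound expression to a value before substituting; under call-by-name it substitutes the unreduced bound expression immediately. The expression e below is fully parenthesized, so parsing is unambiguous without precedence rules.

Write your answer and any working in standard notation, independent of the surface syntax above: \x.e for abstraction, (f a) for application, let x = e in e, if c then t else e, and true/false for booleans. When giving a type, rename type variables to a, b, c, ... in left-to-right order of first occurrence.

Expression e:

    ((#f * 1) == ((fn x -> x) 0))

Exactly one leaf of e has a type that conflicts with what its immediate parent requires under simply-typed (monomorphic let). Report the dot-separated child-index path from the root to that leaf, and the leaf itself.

Answer: 0.0 : false

Working:
  unify Bool ~ Int
  FAIL: mismatch Bool ~ Int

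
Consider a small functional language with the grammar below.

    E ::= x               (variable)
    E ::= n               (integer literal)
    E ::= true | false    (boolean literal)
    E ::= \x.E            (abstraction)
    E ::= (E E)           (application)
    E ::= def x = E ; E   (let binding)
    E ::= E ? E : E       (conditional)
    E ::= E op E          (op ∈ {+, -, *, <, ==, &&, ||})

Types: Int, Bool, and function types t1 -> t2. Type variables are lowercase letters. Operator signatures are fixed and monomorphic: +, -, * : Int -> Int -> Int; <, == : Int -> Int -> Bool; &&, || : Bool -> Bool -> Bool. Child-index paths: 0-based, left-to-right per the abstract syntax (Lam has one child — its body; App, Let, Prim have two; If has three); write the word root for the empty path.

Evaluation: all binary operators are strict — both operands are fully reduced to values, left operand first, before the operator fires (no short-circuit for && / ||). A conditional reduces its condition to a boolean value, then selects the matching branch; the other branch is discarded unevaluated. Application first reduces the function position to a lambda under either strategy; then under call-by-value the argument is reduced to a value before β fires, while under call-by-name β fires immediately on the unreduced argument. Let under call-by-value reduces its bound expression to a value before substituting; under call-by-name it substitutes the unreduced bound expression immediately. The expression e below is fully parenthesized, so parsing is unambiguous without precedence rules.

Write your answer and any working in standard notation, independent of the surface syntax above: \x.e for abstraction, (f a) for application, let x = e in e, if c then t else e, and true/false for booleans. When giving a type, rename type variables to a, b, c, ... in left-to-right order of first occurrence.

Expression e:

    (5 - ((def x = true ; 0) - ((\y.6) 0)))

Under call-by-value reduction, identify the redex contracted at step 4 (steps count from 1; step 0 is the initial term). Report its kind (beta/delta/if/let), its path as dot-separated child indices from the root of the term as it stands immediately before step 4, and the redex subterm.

Answer: delta at root : (5 - -6)

Derivation:
step 0: (5 - ((let x = true in 0) - ((\y.6) 0)))
step 1: [let@1.0] (5 - (0 - ((\y.6) 0)))
step 2: [beta@1.1] (5 - (0 - 6))
step 3: [delta@1] (5 - -6)
step 4: [delta@root] 11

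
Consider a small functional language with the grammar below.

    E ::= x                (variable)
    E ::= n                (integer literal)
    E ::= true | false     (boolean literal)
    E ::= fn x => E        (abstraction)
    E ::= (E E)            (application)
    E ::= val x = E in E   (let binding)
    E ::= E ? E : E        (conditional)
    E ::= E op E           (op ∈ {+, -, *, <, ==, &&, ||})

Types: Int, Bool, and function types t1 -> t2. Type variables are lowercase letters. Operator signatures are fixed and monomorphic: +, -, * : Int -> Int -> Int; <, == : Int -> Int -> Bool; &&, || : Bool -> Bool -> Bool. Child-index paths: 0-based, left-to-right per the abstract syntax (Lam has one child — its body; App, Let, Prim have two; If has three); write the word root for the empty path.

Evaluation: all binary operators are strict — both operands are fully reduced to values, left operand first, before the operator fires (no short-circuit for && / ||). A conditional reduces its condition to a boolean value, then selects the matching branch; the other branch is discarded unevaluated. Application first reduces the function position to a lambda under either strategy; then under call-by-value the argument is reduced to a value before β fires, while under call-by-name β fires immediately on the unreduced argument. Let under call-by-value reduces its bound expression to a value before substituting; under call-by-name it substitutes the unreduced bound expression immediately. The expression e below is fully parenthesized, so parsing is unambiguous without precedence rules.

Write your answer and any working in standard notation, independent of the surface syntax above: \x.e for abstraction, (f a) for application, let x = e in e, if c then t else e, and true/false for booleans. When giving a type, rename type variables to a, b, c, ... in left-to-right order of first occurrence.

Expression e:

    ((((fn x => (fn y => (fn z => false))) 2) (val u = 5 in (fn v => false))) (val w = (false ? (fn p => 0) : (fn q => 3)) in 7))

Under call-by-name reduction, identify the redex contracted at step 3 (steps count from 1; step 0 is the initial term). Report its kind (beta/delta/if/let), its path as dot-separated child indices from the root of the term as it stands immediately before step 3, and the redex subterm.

Trace:
step 0: ((((\x.(\y.(\z.false))) 2) (let u = 5 in (\v.false))) (let w = (if false then (\p.0) else (\q.3)) in 7))
step 1: [beta@0.0] (((\y.(\z.false)) (let u = 5 in (\v.false))) (let w = (if false then (\p.0) else (\q.3)) in 7))
step 2: [beta@0] ((\z.false) (let w = (if false then (\p.0) else (\q.3)) in 7))
step 3: [beta@root] false

Answer: beta at root : ((\z.false) (let w = (if false then (\p.0) else (\q.3)) in 7))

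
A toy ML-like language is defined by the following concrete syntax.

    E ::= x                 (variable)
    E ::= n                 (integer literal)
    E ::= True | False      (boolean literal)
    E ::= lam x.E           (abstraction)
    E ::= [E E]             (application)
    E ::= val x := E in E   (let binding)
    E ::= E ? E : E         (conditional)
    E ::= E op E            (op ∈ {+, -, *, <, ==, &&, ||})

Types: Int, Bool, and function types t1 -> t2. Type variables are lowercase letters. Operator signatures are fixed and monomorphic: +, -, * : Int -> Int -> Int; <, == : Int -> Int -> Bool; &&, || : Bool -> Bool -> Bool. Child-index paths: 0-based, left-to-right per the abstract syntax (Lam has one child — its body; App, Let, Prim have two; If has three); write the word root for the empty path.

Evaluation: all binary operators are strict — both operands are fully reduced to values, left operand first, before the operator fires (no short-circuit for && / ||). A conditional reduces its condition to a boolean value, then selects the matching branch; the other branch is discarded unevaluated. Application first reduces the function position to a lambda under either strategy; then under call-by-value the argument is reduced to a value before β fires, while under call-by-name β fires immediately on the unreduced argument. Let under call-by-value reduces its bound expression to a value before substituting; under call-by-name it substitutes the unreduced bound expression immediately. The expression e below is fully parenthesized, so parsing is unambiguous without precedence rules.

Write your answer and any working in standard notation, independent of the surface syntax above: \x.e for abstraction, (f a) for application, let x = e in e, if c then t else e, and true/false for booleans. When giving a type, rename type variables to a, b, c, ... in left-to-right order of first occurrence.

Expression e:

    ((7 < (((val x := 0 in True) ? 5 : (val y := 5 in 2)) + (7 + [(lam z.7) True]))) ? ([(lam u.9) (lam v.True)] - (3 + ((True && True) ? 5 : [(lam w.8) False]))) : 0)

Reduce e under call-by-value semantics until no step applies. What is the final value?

Answer: 1

Working:
step 0: (if (7 < ((if (let x = 0 in true) then 5 else (let y = 5 in 2)) + (7 + ((\z.7) true)))) then (((\u.9) (\v.true)) - (3 + (if (true && true) then 5 else ((\w.8) false)))) else 0)
step 1: [let@0.1.0.0] (if (7 < ((if true then 5 else (let y = 5 in 2)) + (7 + ((\z.7) true)))) then (((\u.9) (\v.true)) - (3 + (if (true && true) then 5 else ((\w.8) false)))) else 0)
step 2: [if@0.1.0] (if (7 < (5 + (7 + ((\z.7) true)))) then (((\u.9) (\v.true)) - (3 + (if (true && true) then 5 else ((\w.8) false)))) else 0)
step 3: [beta@0.1.1.1] (if (7 < (5 + (7 + 7))) then (((\u.9) (\v.true)) - (3 + (if (true && true) then 5 else ((\w.8) false)))) else 0)
step 4: [delta@0.1.1] (if (7 < (5 + 14)) then (((\u.9) (\v.true)) - (3 + (if (true && true) then 5 else ((\w.8) false)))) else 0)
step 5: [delta@0.1] (if (7 < 19) then (((\u.9) (\v.true)) - (3 + (if (true && true) then 5 else ((\w.8) false)))) else 0)
step 6: [delta@0] (if true then (((\u.9) (\v.true)) - (3 + (if (true && true) then 5 else ((\w.8) false)))) else 0)
step 7: [if@root] (((\u.9) (\v.true)) - (3 + (if (true && true) then 5 else ((\w.8) false))))
step 8: [beta@0] (9 - (3 + (if (true && true) then 5 else ((\w.8) false))))
step 9: [delta@1.1.0] (9 - (3 + (if true then 5 else ((\w.8) false))))
step 10: [if@1.1] (9 - (3 + 5))
step 11: [delta@1] (9 - 8)
step 12: [delta@root] 1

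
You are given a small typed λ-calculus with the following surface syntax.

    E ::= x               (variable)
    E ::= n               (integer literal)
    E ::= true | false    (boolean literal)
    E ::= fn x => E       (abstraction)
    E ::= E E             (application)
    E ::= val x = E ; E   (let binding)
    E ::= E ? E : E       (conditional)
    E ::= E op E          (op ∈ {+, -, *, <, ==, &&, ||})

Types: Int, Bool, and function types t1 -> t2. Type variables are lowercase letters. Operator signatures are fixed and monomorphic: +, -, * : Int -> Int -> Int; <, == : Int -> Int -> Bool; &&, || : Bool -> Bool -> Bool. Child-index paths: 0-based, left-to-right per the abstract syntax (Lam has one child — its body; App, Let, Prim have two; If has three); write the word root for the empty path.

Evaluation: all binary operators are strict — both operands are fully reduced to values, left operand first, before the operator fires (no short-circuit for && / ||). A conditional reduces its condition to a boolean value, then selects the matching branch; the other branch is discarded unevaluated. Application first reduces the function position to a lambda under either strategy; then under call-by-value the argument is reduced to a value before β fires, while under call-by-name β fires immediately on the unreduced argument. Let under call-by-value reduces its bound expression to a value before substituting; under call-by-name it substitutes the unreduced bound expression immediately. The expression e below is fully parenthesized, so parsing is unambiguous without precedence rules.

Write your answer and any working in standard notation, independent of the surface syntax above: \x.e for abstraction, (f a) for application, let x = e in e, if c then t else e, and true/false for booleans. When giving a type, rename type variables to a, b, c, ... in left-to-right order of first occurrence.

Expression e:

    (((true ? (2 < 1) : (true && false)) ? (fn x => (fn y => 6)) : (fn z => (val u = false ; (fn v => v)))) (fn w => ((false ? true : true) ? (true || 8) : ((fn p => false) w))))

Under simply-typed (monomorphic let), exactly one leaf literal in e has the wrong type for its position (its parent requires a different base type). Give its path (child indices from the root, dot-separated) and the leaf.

Derivation:
  unify Bool ~ Bool
  unify Int ~ Int
  unify Int ~ Int
  unify Bool ~ Bool
  unify Bool ~ Bool
  unify Bool ~ Bool
  unify Bool ~ Bool
\y._ : b -> Int
\x._ : a -> b -> Int
let u : Bool
v : d
\v._ : d -> d
\z._ : c -> d -> d
  unify a -> b -> Int ~ c -> d -> d
  unify a ~ c
  unify b -> Int ~ d -> d
  unify b ~ d
  unify Int ~ d
  unify Bool ~ Bool
  unify Bool ~ Bool
  unify Bool ~ Bool
  unify Bool ~ Bool
  unify Int ~ Bool
  FAIL: mismatch Int ~ Bool

Answer: 1.0.1.1 : 8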